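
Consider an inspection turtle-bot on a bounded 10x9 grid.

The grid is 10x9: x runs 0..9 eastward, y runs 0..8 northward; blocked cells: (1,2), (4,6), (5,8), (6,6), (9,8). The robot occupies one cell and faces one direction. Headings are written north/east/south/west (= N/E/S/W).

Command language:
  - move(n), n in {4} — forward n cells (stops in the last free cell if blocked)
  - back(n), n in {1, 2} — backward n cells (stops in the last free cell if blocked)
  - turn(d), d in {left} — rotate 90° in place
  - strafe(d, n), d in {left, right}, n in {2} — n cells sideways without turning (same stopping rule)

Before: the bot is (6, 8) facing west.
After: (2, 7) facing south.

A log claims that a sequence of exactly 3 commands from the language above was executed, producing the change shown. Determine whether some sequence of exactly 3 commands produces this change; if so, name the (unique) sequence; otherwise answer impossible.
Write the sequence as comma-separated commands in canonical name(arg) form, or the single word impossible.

strafe(left, 2), move(4), turn(left)

key: order matters: swapping strafe(left, 2) and turn(left) lands elsewhere
start: (6, 8) facing west
[1] after strafe(left, 2): (6, 7) facing west
[2] after move(4): (2, 7) facing west
[3] after turn(left): (2, 7) facing south
all 216 alternatives checked — unique.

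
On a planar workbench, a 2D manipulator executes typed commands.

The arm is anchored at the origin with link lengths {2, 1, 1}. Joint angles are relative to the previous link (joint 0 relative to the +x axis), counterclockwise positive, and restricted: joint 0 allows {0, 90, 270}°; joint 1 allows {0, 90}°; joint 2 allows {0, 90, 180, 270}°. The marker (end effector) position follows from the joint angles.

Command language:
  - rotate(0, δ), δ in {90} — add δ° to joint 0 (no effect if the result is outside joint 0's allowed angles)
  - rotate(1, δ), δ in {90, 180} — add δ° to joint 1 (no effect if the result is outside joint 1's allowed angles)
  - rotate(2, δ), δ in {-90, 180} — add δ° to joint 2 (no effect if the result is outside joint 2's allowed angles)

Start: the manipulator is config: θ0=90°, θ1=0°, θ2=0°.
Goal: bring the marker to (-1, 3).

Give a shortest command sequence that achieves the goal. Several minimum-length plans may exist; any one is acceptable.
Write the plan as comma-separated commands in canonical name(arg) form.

begin: config: θ0=90°, θ1=0°, θ2=0°
[1] after rotate(2, 180): config: θ0=90°, θ1=0°, θ2=180°
[2] after rotate(2, -90): config: θ0=90°, θ1=0°, θ2=90°
minimal: 2 command(s), checked below 2.

rotate(2, 180), rotate(2, -90)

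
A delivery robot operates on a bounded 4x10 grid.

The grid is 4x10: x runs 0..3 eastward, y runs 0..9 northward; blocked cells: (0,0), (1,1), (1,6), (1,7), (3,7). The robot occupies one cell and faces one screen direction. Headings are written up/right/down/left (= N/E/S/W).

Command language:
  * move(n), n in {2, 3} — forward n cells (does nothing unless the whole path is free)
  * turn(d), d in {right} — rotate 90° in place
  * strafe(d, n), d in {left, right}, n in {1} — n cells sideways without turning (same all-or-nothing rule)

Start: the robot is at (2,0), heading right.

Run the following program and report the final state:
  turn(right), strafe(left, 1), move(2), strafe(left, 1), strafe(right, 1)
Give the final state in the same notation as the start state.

from: at (2,0), heading right
step 1 (turn(right)): at (2,0), heading down
step 2 (strafe(left, 1)): at (3,0), heading down
step 3 (move(2)): at (3,0), heading down
step 4 (strafe(left, 1)): at (3,0), heading down
step 5 (strafe(right, 1)): at (2,0), heading down

at (2,0), heading down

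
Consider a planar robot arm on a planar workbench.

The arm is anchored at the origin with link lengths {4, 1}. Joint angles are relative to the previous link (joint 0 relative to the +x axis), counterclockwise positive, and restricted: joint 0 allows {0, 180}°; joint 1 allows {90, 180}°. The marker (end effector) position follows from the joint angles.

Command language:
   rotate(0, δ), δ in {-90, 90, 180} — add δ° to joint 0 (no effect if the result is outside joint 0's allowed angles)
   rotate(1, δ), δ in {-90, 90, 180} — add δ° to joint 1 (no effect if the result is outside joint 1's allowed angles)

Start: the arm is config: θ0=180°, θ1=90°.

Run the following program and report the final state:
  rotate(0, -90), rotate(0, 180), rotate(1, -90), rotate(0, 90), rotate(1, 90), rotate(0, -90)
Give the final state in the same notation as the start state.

from: config: θ0=180°, θ1=90°
step 1 (rotate(0, -90)): config: θ0=180°, θ1=90°
step 2 (rotate(0, 180)): config: θ0=0°, θ1=90°
step 3 (rotate(1, -90)): config: θ0=0°, θ1=90°
step 4 (rotate(0, 90)): config: θ0=0°, θ1=90°
step 5 (rotate(1, 90)): config: θ0=0°, θ1=180°
step 6 (rotate(0, -90)): config: θ0=0°, θ1=180°

config: θ0=0°, θ1=180°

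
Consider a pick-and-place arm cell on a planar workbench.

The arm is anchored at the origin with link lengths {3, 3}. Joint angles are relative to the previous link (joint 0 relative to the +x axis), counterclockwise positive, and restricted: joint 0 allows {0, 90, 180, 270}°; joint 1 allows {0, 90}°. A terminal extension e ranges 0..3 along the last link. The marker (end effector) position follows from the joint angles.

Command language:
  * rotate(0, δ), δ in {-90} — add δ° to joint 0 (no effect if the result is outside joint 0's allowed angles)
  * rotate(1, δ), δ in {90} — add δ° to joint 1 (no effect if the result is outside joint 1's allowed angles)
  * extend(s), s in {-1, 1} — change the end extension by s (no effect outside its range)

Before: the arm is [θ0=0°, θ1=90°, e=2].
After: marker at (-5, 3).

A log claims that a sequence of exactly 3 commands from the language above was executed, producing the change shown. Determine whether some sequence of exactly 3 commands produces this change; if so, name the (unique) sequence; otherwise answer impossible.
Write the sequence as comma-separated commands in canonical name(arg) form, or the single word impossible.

rotate(0, -90), rotate(0, -90), rotate(0, -90)

begin: [θ0=0°, θ1=90°, e=2]
1. rotate(0, -90) → [θ0=270°, θ1=90°, e=2]
2. rotate(0, -90) → [θ0=180°, θ1=90°, e=2]
3. rotate(0, -90) → [θ0=90°, θ1=90°, e=2]
no rival 3-sequence matches.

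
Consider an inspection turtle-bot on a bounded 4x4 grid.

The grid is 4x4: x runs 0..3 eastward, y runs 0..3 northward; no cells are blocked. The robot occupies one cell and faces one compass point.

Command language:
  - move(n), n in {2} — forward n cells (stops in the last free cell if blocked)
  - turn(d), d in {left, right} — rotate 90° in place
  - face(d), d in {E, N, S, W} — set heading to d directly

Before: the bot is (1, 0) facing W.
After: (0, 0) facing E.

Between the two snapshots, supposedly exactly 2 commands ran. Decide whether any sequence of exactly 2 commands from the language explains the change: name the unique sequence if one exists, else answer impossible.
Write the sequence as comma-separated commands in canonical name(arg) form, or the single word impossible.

key: move(2) runs into the grid edge before its full distance
from: (1, 0) facing W
t=1 move(2) ⇒ (0, 0) facing W
t=2 face(E) ⇒ (0, 0) facing E
no other 2-command option fits: unique.

move(2), face(E)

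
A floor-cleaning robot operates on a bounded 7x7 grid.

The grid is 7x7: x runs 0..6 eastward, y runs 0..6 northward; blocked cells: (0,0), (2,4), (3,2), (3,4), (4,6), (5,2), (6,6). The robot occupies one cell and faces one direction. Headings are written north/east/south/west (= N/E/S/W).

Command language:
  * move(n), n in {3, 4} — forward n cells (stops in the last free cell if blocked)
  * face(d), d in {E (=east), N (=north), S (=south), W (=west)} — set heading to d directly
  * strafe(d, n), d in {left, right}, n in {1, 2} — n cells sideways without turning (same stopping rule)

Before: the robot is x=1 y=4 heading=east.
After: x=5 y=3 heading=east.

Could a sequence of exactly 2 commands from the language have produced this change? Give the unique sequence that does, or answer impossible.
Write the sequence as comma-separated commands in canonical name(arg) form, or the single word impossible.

strafe(right, 1), move(4)

key: running move(4) before strafe(right, 1) would end elsewhere — order is forced
start: x=1 y=4 heading=east
[1] after strafe(right, 1): x=1 y=3 heading=east
[2] after move(4): x=5 y=3 heading=east
all 100 alternatives checked — unique.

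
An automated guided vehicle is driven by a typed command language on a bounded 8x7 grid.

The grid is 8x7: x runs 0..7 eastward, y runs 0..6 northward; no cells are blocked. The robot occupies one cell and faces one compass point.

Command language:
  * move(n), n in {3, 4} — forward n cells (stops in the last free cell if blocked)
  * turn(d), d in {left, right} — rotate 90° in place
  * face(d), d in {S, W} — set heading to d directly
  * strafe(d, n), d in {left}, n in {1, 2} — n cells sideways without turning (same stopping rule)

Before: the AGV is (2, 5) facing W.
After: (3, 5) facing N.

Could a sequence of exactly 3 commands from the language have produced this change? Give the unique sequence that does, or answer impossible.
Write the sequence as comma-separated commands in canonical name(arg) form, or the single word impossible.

all 512 sequences checked — none match.

impossible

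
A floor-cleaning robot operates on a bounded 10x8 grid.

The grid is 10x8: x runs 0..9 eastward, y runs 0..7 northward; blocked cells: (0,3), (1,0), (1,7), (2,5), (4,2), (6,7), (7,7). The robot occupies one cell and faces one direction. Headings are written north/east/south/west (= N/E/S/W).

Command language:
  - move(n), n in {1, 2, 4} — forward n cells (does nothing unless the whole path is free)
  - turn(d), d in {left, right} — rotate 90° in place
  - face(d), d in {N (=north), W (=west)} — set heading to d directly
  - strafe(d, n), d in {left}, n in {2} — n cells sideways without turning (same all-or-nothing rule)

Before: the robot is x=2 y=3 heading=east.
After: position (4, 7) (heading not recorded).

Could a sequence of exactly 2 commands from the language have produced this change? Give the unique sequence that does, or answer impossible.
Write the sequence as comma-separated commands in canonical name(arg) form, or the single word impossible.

checked all 2-command options: none fits.

impossible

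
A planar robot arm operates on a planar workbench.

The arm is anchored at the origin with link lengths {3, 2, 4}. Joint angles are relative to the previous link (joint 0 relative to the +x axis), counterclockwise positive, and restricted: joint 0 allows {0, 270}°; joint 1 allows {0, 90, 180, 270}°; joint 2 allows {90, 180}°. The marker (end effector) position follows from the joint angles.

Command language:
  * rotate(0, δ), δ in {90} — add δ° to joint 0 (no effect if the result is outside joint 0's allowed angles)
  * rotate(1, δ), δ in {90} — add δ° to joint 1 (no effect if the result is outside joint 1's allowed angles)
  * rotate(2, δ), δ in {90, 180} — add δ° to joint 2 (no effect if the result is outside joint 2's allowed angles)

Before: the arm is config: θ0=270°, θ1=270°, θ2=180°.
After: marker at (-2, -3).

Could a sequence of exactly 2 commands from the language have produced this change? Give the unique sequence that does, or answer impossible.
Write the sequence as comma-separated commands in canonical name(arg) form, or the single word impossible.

t0: config: θ0=270°, θ1=270°, θ2=180°
t=1 rotate(1, 90) ⇒ config: θ0=270°, θ1=0°, θ2=180°
t=2 rotate(1, 90) ⇒ config: θ0=270°, θ1=90°, θ2=180°
all 16 alternatives checked — unique.

rotate(1, 90), rotate(1, 90)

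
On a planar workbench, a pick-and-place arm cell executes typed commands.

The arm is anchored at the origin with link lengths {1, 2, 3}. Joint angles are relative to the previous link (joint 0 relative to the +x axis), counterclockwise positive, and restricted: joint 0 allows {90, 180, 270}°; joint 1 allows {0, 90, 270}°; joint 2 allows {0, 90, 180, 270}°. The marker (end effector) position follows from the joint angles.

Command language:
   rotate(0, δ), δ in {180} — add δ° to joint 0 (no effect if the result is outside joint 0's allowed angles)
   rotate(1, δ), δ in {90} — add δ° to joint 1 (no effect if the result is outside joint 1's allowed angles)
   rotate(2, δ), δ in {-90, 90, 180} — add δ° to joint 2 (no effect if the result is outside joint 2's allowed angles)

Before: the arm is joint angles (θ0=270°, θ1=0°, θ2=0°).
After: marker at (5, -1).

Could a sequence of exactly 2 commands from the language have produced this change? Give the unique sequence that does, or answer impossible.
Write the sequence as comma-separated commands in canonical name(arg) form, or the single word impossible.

rotate(1, 90), rotate(1, 90)

from: joint angles (θ0=270°, θ1=0°, θ2=0°)
step 1 (rotate(1, 90)): joint angles (θ0=270°, θ1=90°, θ2=0°)
step 2 (rotate(1, 90)): joint angles (θ0=270°, θ1=90°, θ2=0°)
uniquely the one of 25 2-step routes that fits.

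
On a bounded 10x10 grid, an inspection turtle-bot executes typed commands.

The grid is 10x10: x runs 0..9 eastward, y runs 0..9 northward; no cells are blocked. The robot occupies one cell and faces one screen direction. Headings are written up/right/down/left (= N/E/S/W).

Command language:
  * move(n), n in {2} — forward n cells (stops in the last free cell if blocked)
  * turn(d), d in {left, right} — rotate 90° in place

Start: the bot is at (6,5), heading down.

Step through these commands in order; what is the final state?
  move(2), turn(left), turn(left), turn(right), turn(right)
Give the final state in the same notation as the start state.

start: at (6,5), heading down
1. move(2) → at (6,3), heading down
2. turn(left) → at (6,3), heading right
3. turn(left) → at (6,3), heading up
4. turn(right) → at (6,3), heading right
5. turn(right) → at (6,3), heading down

at (6,3), heading down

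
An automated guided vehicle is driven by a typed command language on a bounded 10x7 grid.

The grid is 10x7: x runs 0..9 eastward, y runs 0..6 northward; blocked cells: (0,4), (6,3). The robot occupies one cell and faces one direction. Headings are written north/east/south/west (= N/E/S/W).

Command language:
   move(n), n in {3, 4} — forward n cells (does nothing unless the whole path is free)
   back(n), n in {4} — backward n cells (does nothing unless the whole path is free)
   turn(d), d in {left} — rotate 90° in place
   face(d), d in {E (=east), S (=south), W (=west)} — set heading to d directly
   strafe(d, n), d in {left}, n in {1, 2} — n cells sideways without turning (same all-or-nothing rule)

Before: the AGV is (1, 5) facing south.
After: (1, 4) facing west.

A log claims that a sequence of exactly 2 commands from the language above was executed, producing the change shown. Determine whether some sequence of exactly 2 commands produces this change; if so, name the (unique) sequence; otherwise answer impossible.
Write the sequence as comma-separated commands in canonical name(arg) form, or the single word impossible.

key: order matters: swapping face(W) and strafe(left, 1) lands elsewhere
t0: (1, 5) facing south
[1] after face(W): (1, 5) facing west
[2] after strafe(left, 1): (1, 4) facing west
uniquely the one of 81 2-step routes that fits.

face(W), strafe(left, 1)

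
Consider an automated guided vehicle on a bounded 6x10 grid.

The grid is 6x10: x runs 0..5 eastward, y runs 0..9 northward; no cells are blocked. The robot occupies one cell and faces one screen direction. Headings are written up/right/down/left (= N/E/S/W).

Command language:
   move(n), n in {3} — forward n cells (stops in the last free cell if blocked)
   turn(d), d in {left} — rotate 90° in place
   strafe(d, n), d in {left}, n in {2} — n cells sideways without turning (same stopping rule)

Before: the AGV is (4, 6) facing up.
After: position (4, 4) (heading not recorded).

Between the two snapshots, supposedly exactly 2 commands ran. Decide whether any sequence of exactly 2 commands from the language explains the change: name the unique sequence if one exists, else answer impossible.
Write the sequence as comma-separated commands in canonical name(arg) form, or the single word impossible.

key: order matters: swapping turn(left) and strafe(left, 2) lands elsewhere
initial: (4, 6) facing up
t=1 turn(left) ⇒ (4, 6) facing left
t=2 strafe(left, 2) ⇒ (4, 4) facing left
no rival 2-sequence matches.

turn(left), strafe(left, 2)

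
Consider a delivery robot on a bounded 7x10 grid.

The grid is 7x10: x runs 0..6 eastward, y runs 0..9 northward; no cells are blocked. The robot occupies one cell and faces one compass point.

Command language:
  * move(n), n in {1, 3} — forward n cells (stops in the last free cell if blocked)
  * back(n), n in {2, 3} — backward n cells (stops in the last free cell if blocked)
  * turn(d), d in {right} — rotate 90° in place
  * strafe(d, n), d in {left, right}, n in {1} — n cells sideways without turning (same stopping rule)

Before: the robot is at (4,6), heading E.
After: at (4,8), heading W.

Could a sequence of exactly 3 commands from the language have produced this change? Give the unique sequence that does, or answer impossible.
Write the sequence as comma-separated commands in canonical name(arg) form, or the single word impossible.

turn(right), back(2), turn(right)

key: cell and facing (now W) both changed — the 3 commands mix motion and turning
begin: at (4,6), heading E
[1] after turn(right): at (4,6), heading S
[2] after back(2): at (4,8), heading S
[3] after turn(right): at (4,8), heading W
no other 3-command option fits: unique.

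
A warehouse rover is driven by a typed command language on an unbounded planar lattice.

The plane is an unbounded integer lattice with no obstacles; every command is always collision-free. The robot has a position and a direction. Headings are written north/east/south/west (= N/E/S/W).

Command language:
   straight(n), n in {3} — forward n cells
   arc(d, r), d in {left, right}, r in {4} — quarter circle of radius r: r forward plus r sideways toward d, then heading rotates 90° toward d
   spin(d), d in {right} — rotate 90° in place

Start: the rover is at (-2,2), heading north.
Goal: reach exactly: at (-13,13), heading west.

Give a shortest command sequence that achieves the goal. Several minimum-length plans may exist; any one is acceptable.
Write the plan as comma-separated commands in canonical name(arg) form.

straight(3), arc(left, 4), straight(3), spin(right), arc(left, 4)

from: at (-2,2), heading north
1. straight(3) → at (-2,5), heading north
2. arc(left, 4) → at (-6,9), heading west
3. straight(3) → at (-9,9), heading west
4. spin(right) → at (-9,9), heading north
5. arc(left, 4) → at (-13,13), heading west
shorter routes all fall short; 5 is best.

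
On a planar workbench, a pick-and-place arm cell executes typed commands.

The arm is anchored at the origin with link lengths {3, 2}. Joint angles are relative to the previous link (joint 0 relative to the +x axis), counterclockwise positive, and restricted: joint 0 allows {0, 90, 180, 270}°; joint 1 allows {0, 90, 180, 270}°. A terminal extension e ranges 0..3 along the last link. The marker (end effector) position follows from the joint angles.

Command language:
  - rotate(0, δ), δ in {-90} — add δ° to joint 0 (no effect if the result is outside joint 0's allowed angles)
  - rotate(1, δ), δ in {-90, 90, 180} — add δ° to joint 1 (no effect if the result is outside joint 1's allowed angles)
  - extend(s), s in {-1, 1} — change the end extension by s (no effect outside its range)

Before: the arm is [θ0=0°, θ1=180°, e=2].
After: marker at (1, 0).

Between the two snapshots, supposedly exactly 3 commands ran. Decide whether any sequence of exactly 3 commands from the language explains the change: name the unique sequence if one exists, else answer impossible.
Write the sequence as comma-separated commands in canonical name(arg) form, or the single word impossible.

initial: [θ0=0°, θ1=180°, e=2]
[1] after extend(-1): [θ0=0°, θ1=180°, e=1]
[2] after extend(-1): [θ0=0°, θ1=180°, e=0]
[3] after extend(-1): [θ0=0°, θ1=180°, e=0]
no rival 3-sequence matches.

extend(-1), extend(-1), extend(-1)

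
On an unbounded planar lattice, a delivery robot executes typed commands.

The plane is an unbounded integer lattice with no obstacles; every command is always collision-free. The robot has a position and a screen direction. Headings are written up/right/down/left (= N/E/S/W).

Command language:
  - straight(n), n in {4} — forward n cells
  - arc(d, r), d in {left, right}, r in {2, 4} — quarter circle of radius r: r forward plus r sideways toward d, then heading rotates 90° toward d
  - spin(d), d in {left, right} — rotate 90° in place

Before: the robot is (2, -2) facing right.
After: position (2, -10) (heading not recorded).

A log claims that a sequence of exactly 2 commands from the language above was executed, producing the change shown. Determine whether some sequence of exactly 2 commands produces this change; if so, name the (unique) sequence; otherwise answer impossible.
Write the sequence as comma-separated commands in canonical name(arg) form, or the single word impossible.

begin: (2, -2) facing right
t=1 arc(right, 4) ⇒ (6, -6) facing down
t=2 arc(right, 4) ⇒ (2, -10) facing left
no other 2-command option fits: unique.

arc(right, 4), arc(right, 4)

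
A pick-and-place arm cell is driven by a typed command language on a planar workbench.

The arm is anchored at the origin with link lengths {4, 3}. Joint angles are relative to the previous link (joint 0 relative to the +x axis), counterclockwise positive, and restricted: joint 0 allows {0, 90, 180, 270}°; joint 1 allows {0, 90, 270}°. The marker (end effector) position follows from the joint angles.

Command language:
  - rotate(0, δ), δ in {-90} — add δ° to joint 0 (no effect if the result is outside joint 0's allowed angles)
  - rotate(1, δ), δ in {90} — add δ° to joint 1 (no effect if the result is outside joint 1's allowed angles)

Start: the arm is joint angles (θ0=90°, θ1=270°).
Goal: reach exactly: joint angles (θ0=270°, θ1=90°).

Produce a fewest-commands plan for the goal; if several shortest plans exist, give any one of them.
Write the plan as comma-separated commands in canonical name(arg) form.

start: joint angles (θ0=90°, θ1=270°)
t=1 rotate(0, -90) ⇒ joint angles (θ0=0°, θ1=270°)
t=2 rotate(0, -90) ⇒ joint angles (θ0=270°, θ1=270°)
t=3 rotate(1, 90) ⇒ joint angles (θ0=270°, θ1=0°)
t=4 rotate(1, 90) ⇒ joint angles (θ0=270°, θ1=90°)
no 3-step plan works, so 4 is optimal.

rotate(0, -90), rotate(0, -90), rotate(1, 90), rotate(1, 90)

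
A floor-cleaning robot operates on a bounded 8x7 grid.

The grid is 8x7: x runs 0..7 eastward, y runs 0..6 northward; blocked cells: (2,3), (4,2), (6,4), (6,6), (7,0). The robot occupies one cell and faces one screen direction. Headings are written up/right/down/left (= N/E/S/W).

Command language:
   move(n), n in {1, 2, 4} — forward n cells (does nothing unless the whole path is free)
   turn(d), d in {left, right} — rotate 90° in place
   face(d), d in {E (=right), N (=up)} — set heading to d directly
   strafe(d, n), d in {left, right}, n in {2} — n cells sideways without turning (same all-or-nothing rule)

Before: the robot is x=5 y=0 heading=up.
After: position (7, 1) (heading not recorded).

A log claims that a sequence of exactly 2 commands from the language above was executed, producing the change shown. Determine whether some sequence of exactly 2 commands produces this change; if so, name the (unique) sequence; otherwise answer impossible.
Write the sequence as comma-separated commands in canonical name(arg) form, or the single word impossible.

move(1), strafe(right, 2)

key: order matters: swapping move(1) and strafe(right, 2) lands elsewhere
initial: x=5 y=0 heading=up
[1] after move(1): x=5 y=1 heading=up
[2] after strafe(right, 2): x=7 y=1 heading=up
all 81 alternatives checked — unique.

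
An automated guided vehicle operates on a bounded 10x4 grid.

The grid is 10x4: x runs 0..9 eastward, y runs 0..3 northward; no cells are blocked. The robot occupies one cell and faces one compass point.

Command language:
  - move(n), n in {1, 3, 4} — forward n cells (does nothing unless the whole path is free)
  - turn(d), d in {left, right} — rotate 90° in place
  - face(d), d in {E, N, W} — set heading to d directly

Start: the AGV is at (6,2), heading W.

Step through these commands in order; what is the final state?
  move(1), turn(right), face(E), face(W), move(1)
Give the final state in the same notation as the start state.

start: at (6,2), heading W
1. move(1) → at (5,2), heading W
2. turn(right) → at (5,2), heading N
3. face(E) → at (5,2), heading E
4. face(W) → at (5,2), heading W
5. move(1) → at (4,2), heading W

at (4,2), heading W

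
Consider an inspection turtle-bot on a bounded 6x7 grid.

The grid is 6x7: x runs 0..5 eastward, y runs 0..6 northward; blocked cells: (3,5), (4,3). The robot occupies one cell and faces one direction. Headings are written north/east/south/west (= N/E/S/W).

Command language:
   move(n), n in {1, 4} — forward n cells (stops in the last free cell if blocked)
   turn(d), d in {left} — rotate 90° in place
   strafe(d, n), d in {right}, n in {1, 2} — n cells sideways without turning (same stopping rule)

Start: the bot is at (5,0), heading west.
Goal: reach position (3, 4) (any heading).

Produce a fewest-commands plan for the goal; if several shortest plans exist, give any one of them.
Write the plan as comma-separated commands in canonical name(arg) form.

begin: at (5,0), heading west
step 1 (move(1)): at (4,0), heading west
step 2 (move(1)): at (3,0), heading west
step 3 (strafe(right, 2)): at (3,2), heading west
step 4 (strafe(right, 2)): at (3,4), heading west
no 3-step plan works, so 4 is optimal.

move(1), move(1), strafe(right, 2), strafe(right, 2)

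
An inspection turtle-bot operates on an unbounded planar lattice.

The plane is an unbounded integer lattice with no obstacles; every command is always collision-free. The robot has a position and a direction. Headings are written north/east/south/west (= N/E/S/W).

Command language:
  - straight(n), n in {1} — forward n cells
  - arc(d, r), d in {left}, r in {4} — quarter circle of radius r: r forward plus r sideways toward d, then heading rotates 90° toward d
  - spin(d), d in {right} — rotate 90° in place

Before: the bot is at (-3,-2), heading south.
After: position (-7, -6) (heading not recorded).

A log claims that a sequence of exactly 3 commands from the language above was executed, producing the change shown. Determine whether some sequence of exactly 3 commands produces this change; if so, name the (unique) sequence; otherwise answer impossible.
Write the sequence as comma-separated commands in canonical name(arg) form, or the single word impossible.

from: at (-3,-2), heading south
1. spin(right) → at (-3,-2), heading west
2. arc(left, 4) → at (-7,-6), heading south
3. spin(right) → at (-7,-6), heading west
all 27 alternatives checked — unique.

spin(right), arc(left, 4), spin(right)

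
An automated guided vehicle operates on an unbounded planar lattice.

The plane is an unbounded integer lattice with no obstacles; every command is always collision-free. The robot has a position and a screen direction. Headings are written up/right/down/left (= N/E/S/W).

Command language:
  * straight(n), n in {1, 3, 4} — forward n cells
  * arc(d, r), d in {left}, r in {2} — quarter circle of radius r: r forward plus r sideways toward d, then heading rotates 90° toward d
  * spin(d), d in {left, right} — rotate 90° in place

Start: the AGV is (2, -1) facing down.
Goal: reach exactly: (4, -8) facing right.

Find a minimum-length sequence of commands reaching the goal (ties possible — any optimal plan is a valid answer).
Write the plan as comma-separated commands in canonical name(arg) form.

straight(4), straight(1), arc(left, 2)

begin: (2, -1) facing down
step 1 (straight(4)): (2, -5) facing down
step 2 (straight(1)): (2, -6) facing down
step 3 (arc(left, 2)): (4, -8) facing right
nothing shorter than 3 reaches the goal.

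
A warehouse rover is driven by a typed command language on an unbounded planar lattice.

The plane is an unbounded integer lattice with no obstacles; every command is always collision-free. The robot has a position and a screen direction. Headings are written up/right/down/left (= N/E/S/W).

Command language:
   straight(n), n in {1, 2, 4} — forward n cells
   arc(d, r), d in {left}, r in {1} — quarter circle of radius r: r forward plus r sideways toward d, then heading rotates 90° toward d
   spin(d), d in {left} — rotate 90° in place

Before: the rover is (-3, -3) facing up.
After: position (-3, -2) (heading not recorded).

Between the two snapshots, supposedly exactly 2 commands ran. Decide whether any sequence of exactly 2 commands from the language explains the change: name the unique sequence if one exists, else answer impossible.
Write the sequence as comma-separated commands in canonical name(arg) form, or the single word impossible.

key: running spin(left) before straight(1) would end elsewhere — order is forced
begin: (-3, -3) facing up
t=1 straight(1) ⇒ (-3, -2) facing up
t=2 spin(left) ⇒ (-3, -2) facing left
uniquely the one of 25 2-step routes that fits.

straight(1), spin(left)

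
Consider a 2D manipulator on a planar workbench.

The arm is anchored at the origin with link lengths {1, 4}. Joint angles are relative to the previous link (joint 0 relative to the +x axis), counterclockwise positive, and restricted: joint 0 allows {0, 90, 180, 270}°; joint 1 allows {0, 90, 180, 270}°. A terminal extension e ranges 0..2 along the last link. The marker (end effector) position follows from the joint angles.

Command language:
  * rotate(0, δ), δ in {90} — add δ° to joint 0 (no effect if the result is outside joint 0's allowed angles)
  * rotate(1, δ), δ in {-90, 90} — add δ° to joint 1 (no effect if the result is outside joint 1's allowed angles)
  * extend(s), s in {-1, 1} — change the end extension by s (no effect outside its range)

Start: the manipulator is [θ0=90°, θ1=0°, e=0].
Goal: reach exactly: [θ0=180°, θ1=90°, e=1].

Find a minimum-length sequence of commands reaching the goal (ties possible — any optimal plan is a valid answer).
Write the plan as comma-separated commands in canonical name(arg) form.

extend(1), rotate(1, 90), rotate(0, 90)

t0: [θ0=90°, θ1=0°, e=0]
step 1 (extend(1)): [θ0=90°, θ1=0°, e=1]
step 2 (rotate(1, 90)): [θ0=90°, θ1=90°, e=1]
step 3 (rotate(0, 90)): [θ0=180°, θ1=90°, e=1]
no 2-step plan works, so 3 is optimal.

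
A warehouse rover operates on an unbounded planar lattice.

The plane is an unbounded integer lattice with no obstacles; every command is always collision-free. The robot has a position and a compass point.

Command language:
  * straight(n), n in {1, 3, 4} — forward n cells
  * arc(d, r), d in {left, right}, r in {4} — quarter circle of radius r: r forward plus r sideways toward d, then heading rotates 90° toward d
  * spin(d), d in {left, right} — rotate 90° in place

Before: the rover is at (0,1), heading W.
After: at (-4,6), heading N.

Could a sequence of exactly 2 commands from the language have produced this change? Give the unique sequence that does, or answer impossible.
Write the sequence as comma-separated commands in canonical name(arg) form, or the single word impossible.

key: order matters: swapping arc(right, 4) and straight(1) lands elsewhere
from: at (0,1), heading W
step 1 (arc(right, 4)): at (-4,5), heading N
step 2 (straight(1)): at (-4,6), heading N
all 49 alternatives checked — unique.

arc(right, 4), straight(1)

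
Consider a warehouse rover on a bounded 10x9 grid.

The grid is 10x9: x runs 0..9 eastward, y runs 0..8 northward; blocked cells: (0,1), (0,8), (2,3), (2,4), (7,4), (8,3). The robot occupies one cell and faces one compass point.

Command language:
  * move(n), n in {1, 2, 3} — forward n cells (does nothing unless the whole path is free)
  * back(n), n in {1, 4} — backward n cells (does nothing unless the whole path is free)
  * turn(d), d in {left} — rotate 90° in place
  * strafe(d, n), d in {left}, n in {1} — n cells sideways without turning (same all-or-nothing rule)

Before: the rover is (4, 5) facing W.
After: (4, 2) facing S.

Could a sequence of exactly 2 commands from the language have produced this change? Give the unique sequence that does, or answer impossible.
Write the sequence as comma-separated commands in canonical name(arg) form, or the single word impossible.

turn(left), move(3)

key: cell and facing (now S) both changed — the 2 commands mix motion and turning
start: (4, 5) facing W
1. turn(left) → (4, 5) facing S
2. move(3) → (4, 2) facing S
all 49 alternatives checked — unique.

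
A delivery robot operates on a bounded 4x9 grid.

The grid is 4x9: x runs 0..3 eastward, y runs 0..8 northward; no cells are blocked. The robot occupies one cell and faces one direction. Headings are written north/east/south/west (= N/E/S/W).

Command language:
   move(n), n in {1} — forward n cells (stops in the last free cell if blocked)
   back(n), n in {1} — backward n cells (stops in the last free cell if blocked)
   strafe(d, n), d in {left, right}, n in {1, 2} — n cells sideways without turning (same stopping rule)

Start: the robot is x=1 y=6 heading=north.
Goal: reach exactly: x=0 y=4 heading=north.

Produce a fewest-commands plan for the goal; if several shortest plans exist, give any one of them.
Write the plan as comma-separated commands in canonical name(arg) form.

strafe(left, 1), back(1), back(1)

initial: x=1 y=6 heading=north
step 1 (strafe(left, 1)): x=0 y=6 heading=north
step 2 (back(1)): x=0 y=5 heading=north
step 3 (back(1)): x=0 y=4 heading=north
no 2-step plan works, so 3 is optimal.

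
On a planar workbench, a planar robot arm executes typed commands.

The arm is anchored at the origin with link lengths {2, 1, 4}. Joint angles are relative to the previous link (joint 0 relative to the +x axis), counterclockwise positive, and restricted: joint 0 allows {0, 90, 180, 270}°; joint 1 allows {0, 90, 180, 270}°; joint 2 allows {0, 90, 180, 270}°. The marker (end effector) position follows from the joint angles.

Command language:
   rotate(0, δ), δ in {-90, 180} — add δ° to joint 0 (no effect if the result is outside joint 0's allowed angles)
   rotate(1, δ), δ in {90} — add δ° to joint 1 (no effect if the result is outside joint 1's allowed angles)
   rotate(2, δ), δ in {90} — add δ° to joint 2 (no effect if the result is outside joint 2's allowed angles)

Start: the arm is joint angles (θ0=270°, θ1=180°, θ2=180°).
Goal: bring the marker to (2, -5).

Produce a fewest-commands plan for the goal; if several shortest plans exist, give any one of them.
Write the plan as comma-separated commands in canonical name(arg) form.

rotate(2, 90), rotate(2, 90), rotate(0, -90), rotate(1, 90), rotate(0, 180)

initial: joint angles (θ0=270°, θ1=180°, θ2=180°)
step 1 (rotate(2, 90)): joint angles (θ0=270°, θ1=180°, θ2=270°)
step 2 (rotate(2, 90)): joint angles (θ0=270°, θ1=180°, θ2=0°)
step 3 (rotate(0, -90)): joint angles (θ0=180°, θ1=180°, θ2=0°)
step 4 (rotate(1, 90)): joint angles (θ0=180°, θ1=270°, θ2=0°)
step 5 (rotate(0, 180)): joint angles (θ0=0°, θ1=270°, θ2=0°)
no 4-step plan works, so 5 is optimal.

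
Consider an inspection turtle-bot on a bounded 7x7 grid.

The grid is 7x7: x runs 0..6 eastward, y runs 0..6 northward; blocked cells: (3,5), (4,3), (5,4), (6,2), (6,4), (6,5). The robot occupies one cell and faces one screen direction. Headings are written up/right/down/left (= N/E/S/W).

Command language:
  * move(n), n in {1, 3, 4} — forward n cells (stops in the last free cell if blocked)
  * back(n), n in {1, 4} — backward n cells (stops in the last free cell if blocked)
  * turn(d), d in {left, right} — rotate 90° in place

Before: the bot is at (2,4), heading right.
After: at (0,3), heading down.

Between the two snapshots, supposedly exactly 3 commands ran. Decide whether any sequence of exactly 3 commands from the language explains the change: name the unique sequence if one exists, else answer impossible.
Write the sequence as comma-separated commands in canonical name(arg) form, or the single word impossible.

back(4), turn(right), move(1)

key: cell and facing (now S) both changed — the 3 commands mix motion and turning
from: at (2,4), heading right
t=1 back(4) ⇒ at (0,4), heading right
t=2 turn(right) ⇒ at (0,4), heading down
t=3 move(1) ⇒ at (0,3), heading down
no other 3-command option fits: unique.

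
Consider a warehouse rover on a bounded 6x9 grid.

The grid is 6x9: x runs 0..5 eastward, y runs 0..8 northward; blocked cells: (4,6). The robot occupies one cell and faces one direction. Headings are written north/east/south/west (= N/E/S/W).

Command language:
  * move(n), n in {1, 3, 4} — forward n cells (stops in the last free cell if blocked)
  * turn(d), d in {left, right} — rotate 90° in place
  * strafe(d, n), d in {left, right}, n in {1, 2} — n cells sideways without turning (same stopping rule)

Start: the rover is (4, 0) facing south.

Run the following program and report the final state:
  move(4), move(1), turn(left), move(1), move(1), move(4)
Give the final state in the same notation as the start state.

from: (4, 0) facing south
1. move(4) → (4, 0) facing south
2. move(1) → (4, 0) facing south
3. turn(left) → (4, 0) facing east
4. move(1) → (5, 0) facing east
5. move(1) → (5, 0) facing east
6. move(4) → (5, 0) facing east

(5, 0) facing east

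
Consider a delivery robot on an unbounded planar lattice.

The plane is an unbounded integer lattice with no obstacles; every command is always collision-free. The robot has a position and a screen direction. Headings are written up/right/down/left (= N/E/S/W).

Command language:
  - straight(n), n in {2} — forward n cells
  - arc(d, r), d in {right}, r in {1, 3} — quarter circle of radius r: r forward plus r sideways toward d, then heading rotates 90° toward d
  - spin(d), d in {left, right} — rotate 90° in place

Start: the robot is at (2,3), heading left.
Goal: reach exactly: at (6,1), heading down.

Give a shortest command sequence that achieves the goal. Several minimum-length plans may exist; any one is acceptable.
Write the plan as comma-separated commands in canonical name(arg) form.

initial: at (2,3), heading left
[1] after spin(right): at (2,3), heading up
[2] after arc(right, 1): at (3,4), heading right
[3] after arc(right, 3): at (6,1), heading down
no 2-step plan works, so 3 is optimal.

spin(right), arc(right, 1), arc(right, 3)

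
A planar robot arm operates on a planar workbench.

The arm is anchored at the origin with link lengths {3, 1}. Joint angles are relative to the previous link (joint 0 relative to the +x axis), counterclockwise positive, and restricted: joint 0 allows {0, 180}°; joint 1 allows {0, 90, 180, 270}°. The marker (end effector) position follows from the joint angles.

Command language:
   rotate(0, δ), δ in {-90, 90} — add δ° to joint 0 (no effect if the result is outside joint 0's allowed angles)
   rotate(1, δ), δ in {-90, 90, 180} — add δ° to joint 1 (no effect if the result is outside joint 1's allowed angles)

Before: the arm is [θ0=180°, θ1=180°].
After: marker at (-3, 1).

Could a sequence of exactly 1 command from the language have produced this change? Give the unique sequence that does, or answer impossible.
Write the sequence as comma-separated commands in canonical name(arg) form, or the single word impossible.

rotate(1, 90)

t0: [θ0=180°, θ1=180°]
[1] after rotate(1, 90): [θ0=180°, θ1=270°]
no other 1-command option fits: unique.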